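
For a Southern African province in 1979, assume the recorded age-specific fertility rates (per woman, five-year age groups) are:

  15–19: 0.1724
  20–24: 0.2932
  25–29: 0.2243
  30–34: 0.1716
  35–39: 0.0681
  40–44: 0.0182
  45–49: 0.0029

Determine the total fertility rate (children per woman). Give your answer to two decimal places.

4.75

Sum of ASFRs = 0.1724 + 0.2932 + 0.2243 + 0.1716 + 0.0681 + 0.0182 + 0.0029 = 0.9507
TFR = 5 × 0.9507 = 4.7535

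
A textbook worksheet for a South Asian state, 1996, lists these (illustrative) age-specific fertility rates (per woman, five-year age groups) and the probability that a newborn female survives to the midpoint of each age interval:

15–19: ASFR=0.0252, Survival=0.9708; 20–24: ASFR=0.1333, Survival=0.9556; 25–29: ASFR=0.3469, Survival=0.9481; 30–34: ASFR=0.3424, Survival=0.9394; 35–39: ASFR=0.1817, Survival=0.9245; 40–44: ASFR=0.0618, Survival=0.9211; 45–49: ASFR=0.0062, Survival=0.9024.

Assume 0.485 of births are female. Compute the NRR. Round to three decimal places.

Proportion female at birth = 0.485.
Weighting each age-specific rate by interval width and survival:
  15–19: 5 × 0.0252 × 0.9708 = 0.12232
  20–24: 5 × 0.1333 × 0.9556 = 0.63691
  25–29: 5 × 0.3469 × 0.9481 = 1.64448
  30–34: 5 × 0.3424 × 0.9394 = 1.60825
  35–39: 5 × 0.1817 × 0.9245 = 0.83991
  40–44: 5 × 0.0618 × 0.9211 = 0.28462
  45–49: 5 × 0.0062 × 0.9024 = 0.02797
Sum = 5.16446
NRR = 0.485 × 5.16446 = 2.50476
An NRR exceeding 1 indicates intrinsic growth under these rates.

2.505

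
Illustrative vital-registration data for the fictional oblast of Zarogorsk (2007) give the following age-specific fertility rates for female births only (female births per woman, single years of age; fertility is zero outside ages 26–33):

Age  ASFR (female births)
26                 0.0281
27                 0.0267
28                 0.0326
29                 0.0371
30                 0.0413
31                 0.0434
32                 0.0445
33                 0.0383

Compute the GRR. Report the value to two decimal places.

Sum of female ASFRs = 0.0281 + 0.0267 + 0.0326 + 0.0371 + 0.0413 + 0.0434 + 0.0445 + 0.0383 = 0.2920
GRR = 0.292

0.29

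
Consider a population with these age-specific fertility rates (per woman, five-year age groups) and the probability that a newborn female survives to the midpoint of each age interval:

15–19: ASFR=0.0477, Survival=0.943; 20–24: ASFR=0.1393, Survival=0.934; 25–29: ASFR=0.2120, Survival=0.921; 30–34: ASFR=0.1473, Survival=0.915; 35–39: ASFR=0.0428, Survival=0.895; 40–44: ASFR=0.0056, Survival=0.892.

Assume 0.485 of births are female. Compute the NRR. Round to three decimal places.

1.330

Proportion female at birth = 0.485.
Weighting each age-specific rate by interval width and survival:
  15–19: 5 × 0.0477 × 0.943 = 0.22491
  20–24: 5 × 0.1393 × 0.934 = 0.65053
  25–29: 5 × 0.2120 × 0.921 = 0.97626
  30–34: 5 × 0.1473 × 0.915 = 0.67390
  35–39: 5 × 0.0428 × 0.895 = 0.19153
  40–44: 5 × 0.0056 × 0.892 = 0.02498
Sum = 2.74211
NRR = 0.485 × 2.74211 = 1.32992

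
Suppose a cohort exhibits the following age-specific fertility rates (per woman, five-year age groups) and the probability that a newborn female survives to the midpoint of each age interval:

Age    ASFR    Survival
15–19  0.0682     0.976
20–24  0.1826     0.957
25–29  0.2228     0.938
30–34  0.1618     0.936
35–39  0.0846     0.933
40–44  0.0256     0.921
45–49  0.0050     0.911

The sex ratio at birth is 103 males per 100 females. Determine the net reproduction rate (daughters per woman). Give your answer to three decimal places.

Proportion female at birth = 100 / (100 + 103) = 0.49261.
Per-age-group product (5 × ASFR × survival probability):
  15–19: 5 × 0.0682 × 0.976 = 0.33282
  20–24: 5 × 0.1826 × 0.957 = 0.87374
  25–29: 5 × 0.2228 × 0.938 = 1.04493
  30–34: 5 × 0.1618 × 0.936 = 0.75722
  35–39: 5 × 0.0846 × 0.933 = 0.39466
  40–44: 5 × 0.0256 × 0.921 = 0.11789
  45–49: 5 × 0.0050 × 0.911 = 0.02278
Sum = 3.54404
NRR = 0.49261 × 3.54404 = 1.74583
NRR > 1, so each generation more than replaces itself.

1.746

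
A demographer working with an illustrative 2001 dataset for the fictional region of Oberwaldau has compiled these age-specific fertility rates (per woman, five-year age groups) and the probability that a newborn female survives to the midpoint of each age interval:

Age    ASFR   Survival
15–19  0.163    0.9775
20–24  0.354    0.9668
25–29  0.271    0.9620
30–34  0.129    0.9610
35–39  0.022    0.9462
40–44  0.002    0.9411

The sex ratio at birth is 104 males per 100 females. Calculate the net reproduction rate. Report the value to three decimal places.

2.228

Proportion female at birth = 100 / (100 + 104) = 0.49020.
Each age group contributes 5 × ASFR × survival:
  15–19: 5 × 0.163 × 0.9775 = 0.79666
  20–24: 5 × 0.354 × 0.9668 = 1.71124
  25–29: 5 × 0.271 × 0.9620 = 1.30351
  30–34: 5 × 0.129 × 0.9610 = 0.61985
  35–39: 5 × 0.022 × 0.9462 = 0.10408
  40–44: 5 × 0.002 × 0.9411 = 0.00941
Sum = 4.54475
NRR = 0.49020 × 4.54475 = 2.22784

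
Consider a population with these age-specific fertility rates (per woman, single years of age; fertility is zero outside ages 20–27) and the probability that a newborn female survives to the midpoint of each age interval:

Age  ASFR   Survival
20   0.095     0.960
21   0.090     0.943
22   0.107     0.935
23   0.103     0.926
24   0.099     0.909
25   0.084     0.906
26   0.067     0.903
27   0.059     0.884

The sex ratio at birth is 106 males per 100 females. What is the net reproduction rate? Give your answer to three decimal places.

Proportion female at birth = 100 / (100 + 106) = 0.48544.
Survival-weighted fertility by age (1·fₓ·Sₓ):
  20: 1 × 0.095 × 0.960 = 0.09120
  21: 1 × 0.090 × 0.943 = 0.08487
  22: 1 × 0.107 × 0.935 = 0.10005
  23: 1 × 0.103 × 0.926 = 0.09538
  24: 1 × 0.099 × 0.909 = 0.08999
  25: 1 × 0.084 × 0.906 = 0.07610
  26: 1 × 0.067 × 0.903 = 0.06050
  27: 1 × 0.059 × 0.884 = 0.05216
Sum = 0.65025
NRR = 0.48544 × 0.65025 = 0.31566
With NRR below 1 the population is below replacement fertility.

0.316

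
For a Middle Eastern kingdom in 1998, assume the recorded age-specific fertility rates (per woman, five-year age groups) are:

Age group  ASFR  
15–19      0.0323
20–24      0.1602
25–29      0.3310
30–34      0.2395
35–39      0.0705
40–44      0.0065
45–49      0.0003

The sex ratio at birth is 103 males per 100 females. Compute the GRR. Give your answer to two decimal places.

Proportion female at birth = 100 / (100 + 103) = 0.49261.
Sum of ASFRs = 0.0323 + 0.1602 + 0.3310 + 0.2395 + 0.0705 + 0.0065 + 0.0003 = 0.8403
TFR = 5 × 0.8403 = 4.2015
GRR = 0.49261 × 4.2015 = 2.06970

2.07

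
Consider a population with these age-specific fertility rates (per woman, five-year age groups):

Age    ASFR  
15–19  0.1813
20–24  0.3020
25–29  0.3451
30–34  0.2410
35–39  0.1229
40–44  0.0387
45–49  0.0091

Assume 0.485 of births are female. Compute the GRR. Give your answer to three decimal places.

Proportion female at birth = 0.485.
Sum of ASFRs = 0.1813 + 0.3020 + 0.3451 + 0.2410 + 0.1229 + 0.0387 + 0.0091 = 1.2401
TFR = 5 × 1.2401 = 6.2005
GRR = 0.485 × 6.2005 = 3.00724

3.007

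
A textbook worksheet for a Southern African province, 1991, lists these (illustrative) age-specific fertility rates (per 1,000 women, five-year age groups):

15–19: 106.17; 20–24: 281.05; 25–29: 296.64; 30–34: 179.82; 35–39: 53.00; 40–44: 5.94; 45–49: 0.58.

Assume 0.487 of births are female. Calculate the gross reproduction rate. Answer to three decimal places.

2.248

Proportion female at birth = 0.487.
Sum of ASFRs = 106.17 + 281.05 + 296.64 + 179.82 + 53.00 + 5.94 + 0.58 = 923.20
TFR = 5 × 923.20 / 1000 = 4.616
GRR = 0.487 × 4.616 = 2.24799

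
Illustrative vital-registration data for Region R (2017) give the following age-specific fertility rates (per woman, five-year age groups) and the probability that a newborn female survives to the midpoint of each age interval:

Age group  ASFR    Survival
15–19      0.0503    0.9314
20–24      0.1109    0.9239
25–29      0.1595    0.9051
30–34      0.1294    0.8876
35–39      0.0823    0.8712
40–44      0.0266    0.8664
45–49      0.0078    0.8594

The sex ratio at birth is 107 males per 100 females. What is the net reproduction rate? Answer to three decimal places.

Proportion female at birth = 100 / (100 + 107) = 0.48309.
Survival-weighted fertility by age (5·fₓ·Sₓ):
  15–19: 5 × 0.0503 × 0.9314 = 0.23425
  20–24: 5 × 0.1109 × 0.9239 = 0.51230
  25–29: 5 × 0.1595 × 0.9051 = 0.72182
  30–34: 5 × 0.1294 × 0.8876 = 0.57428
  35–39: 5 × 0.0823 × 0.8712 = 0.35850
  40–44: 5 × 0.0266 × 0.8664 = 0.11523
  45–49: 5 × 0.0078 × 0.8594 = 0.03352
Sum = 2.54990
NRR = 0.48309 × 2.54990 = 1.23183
NRR > 1, so each generation more than replaces itself.

1.232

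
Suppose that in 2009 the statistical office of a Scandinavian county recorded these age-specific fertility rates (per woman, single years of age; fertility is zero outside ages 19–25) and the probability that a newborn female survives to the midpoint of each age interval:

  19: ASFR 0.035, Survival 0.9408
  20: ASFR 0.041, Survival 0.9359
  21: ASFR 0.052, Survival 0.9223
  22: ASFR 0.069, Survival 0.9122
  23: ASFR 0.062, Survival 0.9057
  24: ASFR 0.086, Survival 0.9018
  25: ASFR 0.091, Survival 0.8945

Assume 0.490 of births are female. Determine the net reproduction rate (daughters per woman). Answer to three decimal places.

0.195

Proportion female at birth = 0.490.
Per-age-group product (1 × ASFR × survival probability):
  19: 1 × 0.035 × 0.9408 = 0.03293
  20: 1 × 0.041 × 0.9359 = 0.03837
  21: 1 × 0.052 × 0.9223 = 0.04796
  22: 1 × 0.069 × 0.9122 = 0.06294
  23: 1 × 0.062 × 0.9057 = 0.05615
  24: 1 × 0.086 × 0.9018 = 0.07755
  25: 1 × 0.091 × 0.8945 = 0.08140
Sum = 0.39730
NRR = 0.490 × 0.39730 = 0.19468
An NRR under 1 implies long-run decline under these rates.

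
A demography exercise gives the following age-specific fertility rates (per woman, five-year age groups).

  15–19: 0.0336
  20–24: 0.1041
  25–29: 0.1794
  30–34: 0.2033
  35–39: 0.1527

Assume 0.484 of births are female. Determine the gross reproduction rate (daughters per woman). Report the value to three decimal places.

1.629

Proportion female at birth = 0.484.
Sum of ASFRs = 0.0336 + 0.1041 + 0.1794 + 0.2033 + 0.1527 = 0.6731
TFR = 5 × 0.6731 = 3.3655
GRR = 0.484 × 3.3655 = 1.62890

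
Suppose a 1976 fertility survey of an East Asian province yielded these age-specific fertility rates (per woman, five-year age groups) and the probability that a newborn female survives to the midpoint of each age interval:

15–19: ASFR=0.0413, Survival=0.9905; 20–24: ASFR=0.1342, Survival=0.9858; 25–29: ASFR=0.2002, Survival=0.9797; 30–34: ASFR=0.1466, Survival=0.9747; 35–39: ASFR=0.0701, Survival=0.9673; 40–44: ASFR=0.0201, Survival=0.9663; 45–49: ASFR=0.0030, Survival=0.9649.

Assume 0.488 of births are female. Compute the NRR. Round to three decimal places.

Proportion female at birth = 0.488.
Each age group contributes 5 × ASFR × survival:
  15–19: 5 × 0.0413 × 0.9905 = 0.20454
  20–24: 5 × 0.1342 × 0.9858 = 0.66147
  25–29: 5 × 0.2002 × 0.9797 = 0.98068
  30–34: 5 × 0.1466 × 0.9747 = 0.71446
  35–39: 5 × 0.0701 × 0.9673 = 0.33904
  40–44: 5 × 0.0201 × 0.9663 = 0.09711
  45–49: 5 × 0.0030 × 0.9649 = 0.01447
Sum = 3.01177
NRR = 0.488 × 3.01177 = 1.46974
With NRR above 1 the population is above replacement fertility.

1.470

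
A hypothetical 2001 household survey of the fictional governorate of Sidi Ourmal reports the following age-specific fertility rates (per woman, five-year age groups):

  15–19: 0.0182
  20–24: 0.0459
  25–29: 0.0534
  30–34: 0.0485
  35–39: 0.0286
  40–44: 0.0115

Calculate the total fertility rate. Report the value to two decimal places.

Sum of ASFRs = 0.0182 + 0.0459 + 0.0534 + 0.0485 + 0.0286 + 0.0115 = 0.2061
TFR = 5 × 0.2061 = 1.0305

1.03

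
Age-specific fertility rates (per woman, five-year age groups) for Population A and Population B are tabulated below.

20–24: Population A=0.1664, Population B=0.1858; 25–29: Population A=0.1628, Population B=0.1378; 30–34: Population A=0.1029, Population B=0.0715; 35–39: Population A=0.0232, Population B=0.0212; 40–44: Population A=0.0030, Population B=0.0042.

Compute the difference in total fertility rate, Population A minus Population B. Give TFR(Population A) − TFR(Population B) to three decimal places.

0.189

Population A:
  Sum of ASFRs = 0.1664 + 0.1628 + 0.1029 + 0.0232 + 0.0030 = 0.4583
  TFR = 5 × 0.4583 = 2.2915
Population B:
  Sum of ASFRs = 0.1858 + 0.1378 + 0.0715 + 0.0212 + 0.0042 = 0.4205
  TFR = 5 × 0.4205 = 2.1025
Difference = 2.2915 − 2.1025 = 0.189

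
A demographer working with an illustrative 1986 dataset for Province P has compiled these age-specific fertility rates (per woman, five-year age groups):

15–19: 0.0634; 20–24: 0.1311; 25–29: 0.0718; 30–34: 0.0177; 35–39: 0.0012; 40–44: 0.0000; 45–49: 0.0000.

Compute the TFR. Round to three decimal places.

1.426

Sum of ASFRs = 0.0634 + 0.1311 + 0.0718 + 0.0177 + 0.0012 + 0.0000 + 0.0000 = 0.2852
TFR = 5 × 0.2852 = 1.426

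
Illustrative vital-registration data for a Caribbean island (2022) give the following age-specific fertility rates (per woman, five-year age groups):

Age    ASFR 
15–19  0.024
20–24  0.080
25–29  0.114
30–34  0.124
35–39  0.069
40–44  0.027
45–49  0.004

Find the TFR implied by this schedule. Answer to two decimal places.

Sum of ASFRs = 0.024 + 0.080 + 0.114 + 0.124 + 0.069 + 0.027 + 0.004 = 0.442
TFR = 5 × 0.442 = 2.21

2.21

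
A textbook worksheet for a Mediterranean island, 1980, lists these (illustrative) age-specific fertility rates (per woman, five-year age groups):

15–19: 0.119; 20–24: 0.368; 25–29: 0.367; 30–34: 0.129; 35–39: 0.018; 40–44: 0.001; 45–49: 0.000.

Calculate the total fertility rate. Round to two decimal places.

Sum of ASFRs = 0.119 + 0.368 + 0.367 + 0.129 + 0.018 + 0.001 + 0.000 = 1.002
TFR = 5 × 1.002 = 5.01

5.01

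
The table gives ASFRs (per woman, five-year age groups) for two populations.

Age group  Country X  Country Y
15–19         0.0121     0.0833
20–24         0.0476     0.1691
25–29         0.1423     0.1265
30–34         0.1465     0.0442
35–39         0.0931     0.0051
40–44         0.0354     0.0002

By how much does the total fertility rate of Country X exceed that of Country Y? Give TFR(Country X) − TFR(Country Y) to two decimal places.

0.24

Country X:
  Sum of ASFRs = 0.0121 + 0.0476 + 0.1423 + 0.1465 + 0.0931 + 0.0354 = 0.4770
  TFR = 5 × 0.4770 = 2.385
Country Y:
  Sum of ASFRs = 0.0833 + 0.1691 + 0.1265 + 0.0442 + 0.0051 + 0.0002 = 0.4284
  TFR = 5 × 0.4284 = 2.142
Difference = 2.385 − 2.142 = 0.243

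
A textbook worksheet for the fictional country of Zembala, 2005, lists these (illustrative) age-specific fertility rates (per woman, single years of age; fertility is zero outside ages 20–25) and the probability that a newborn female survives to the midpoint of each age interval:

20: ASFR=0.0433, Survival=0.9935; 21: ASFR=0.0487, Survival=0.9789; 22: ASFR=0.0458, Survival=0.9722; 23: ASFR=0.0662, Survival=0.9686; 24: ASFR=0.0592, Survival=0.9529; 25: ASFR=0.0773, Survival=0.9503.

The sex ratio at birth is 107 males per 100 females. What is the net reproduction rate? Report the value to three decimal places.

Proportion female at birth = 100 / (100 + 107) = 0.48309.
Weighting each age-specific rate by interval width and survival:
  20: 1 × 0.0433 × 0.9935 = 0.04302
  21: 1 × 0.0487 × 0.9789 = 0.04767
  22: 1 × 0.0458 × 0.9722 = 0.04453
  23: 1 × 0.0662 × 0.9686 = 0.06412
  24: 1 × 0.0592 × 0.9529 = 0.05641
  25: 1 × 0.0773 × 0.9503 = 0.07346
Sum = 0.32921
NRR = 0.48309 × 0.32921 = 0.15904

0.159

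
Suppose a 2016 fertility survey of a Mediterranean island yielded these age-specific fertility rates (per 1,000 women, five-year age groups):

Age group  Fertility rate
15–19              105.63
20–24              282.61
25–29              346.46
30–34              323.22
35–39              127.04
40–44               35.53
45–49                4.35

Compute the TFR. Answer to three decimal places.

6.124

Sum of ASFRs = 105.63 + 282.61 + 346.46 + 323.22 + 127.04 + 35.53 + 4.35 = 1224.84
TFR = 5 × 1224.84 / 1000 = 6.1242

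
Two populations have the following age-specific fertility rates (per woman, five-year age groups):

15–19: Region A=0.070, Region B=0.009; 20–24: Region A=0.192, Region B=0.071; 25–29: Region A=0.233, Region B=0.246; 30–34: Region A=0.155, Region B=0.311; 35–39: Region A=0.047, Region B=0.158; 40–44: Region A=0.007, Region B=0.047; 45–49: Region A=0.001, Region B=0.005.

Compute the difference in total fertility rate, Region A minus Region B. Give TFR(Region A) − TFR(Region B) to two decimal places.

-0.71

Region A:
  Sum of ASFRs = 0.070 + 0.192 + 0.233 + 0.155 + 0.047 + 0.007 + 0.001 = 0.705
  TFR = 5 × 0.705 = 3.525
Region B:
  Sum of ASFRs = 0.009 + 0.071 + 0.246 + 0.311 + 0.158 + 0.047 + 0.005 = 0.847
  TFR = 5 × 0.847 = 4.235
Difference = 3.525 − 4.235 = -0.71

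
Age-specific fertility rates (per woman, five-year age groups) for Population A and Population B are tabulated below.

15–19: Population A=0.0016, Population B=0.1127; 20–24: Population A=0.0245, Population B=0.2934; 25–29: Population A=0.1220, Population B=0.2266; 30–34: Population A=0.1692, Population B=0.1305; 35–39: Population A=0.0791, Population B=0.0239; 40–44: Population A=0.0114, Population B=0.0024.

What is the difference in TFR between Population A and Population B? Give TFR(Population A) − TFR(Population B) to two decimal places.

Population A:
  Sum of ASFRs = 0.0016 + 0.0245 + 0.1220 + 0.1692 + 0.0791 + 0.0114 = 0.4078
  TFR = 5 × 0.4078 = 2.039
Population B:
  Sum of ASFRs = 0.1127 + 0.2934 + 0.2266 + 0.1305 + 0.0239 + 0.0024 = 0.7895
  TFR = 5 × 0.7895 = 3.9475
Difference = 2.039 − 3.9475 = -1.9085

-1.91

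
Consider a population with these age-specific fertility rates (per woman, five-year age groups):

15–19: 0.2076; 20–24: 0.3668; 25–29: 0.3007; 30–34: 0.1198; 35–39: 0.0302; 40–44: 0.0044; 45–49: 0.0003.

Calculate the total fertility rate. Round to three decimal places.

5.149

Sum of ASFRs = 0.2076 + 0.3668 + 0.3007 + 0.1198 + 0.0302 + 0.0044 + 0.0003 = 1.0298
TFR = 5 × 1.0298 = 5.149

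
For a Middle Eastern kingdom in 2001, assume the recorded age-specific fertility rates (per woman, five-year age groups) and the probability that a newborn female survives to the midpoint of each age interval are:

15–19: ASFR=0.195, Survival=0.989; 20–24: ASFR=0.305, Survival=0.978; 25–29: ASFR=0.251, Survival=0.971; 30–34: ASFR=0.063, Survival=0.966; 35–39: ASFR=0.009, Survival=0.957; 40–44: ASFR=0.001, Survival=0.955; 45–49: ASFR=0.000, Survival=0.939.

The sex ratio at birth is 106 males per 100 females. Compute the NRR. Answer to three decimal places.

1.955

Proportion female at birth = 100 / (100 + 106) = 0.48544.
Weighting each age-specific rate by interval width and survival:
  15–19: 5 × 0.195 × 0.989 = 0.96428
  20–24: 5 × 0.305 × 0.978 = 1.49145
  25–29: 5 × 0.251 × 0.971 = 1.21861
  30–34: 5 × 0.063 × 0.966 = 0.30429
  35–39: 5 × 0.009 × 0.957 = 0.04307
  40–44: 5 × 0.001 × 0.955 = 0.00478
  45–49: 5 × 0.000 × 0.939 = 0.00000
Sum = 4.02648
NRR = 0.48544 × 4.02648 = 1.95461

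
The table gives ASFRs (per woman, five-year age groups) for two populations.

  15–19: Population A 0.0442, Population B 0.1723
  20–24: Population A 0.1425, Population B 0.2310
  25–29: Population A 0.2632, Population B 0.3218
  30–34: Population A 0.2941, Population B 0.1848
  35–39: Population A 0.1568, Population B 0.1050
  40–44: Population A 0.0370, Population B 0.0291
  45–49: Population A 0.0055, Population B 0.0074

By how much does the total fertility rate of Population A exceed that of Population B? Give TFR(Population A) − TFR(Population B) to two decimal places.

Population A:
  Sum of ASFRs = 0.0442 + 0.1425 + 0.2632 + 0.2941 + 0.1568 + 0.0370 + 0.0055 = 0.9433
  TFR = 5 × 0.9433 = 4.7165
Population B:
  Sum of ASFRs = 0.1723 + 0.2310 + 0.3218 + 0.1848 + 0.1050 + 0.0291 + 0.0074 = 1.0514
  TFR = 5 × 1.0514 = 5.257
Difference = 4.7165 − 5.257 = -0.5405

-0.54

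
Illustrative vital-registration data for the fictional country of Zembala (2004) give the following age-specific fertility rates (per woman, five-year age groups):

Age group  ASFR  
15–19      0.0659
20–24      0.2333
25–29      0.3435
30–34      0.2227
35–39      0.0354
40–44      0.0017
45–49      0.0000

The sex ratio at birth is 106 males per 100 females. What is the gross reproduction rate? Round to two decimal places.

Proportion female at birth = 100 / (100 + 106) = 0.48544.
Sum of ASFRs = 0.0659 + 0.2333 + 0.3435 + 0.2227 + 0.0354 + 0.0017 + 0.0000 = 0.9025
TFR = 5 × 0.9025 = 4.5125
GRR = 0.48544 × 4.5125 = 2.19055

2.19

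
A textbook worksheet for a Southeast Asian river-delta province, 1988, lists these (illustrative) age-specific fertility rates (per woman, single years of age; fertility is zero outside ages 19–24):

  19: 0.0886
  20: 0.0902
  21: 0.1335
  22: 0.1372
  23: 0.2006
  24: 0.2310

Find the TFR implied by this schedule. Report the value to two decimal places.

0.88

Sum of ASFRs = 0.0886 + 0.0902 + 0.1335 + 0.1372 + 0.2006 + 0.2310 = 0.8811
TFR = 0.8811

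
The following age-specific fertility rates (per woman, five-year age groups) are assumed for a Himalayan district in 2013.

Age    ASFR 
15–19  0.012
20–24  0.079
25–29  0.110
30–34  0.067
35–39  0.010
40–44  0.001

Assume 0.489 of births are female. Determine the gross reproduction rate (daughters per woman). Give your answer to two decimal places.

0.68

Proportion female at birth = 0.489.
Sum of ASFRs = 0.012 + 0.079 + 0.110 + 0.067 + 0.010 + 0.001 = 0.279
TFR = 5 × 0.279 = 1.395
GRR = 0.489 × 1.395 = 0.68216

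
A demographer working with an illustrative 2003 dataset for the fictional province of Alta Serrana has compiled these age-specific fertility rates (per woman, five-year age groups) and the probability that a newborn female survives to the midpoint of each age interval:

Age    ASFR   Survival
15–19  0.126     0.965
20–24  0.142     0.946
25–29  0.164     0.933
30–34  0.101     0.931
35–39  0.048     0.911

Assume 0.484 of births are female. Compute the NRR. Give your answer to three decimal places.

Proportion female at birth = 0.484.
Weighting each age-specific rate by interval width and survival:
  15–19: 5 × 0.126 × 0.965 = 0.60795
  20–24: 5 × 0.142 × 0.946 = 0.67166
  25–29: 5 × 0.164 × 0.933 = 0.76506
  30–34: 5 × 0.101 × 0.931 = 0.47016
  35–39: 5 × 0.048 × 0.911 = 0.21864
Sum = 2.73347
NRR = 0.484 × 2.73347 = 1.32300

1.323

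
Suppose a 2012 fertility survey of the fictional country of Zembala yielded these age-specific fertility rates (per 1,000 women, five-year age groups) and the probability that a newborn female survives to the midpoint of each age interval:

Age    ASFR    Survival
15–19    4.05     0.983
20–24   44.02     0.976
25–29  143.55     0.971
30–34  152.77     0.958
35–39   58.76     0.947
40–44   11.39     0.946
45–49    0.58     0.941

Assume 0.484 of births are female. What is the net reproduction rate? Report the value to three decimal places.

0.967

Proportion female at birth = 0.484.
Per-age-group product (5 × ASFR × survival probability):
  15–19: 5 × 4.05/1000 × 0.983 = 0.01991
  20–24: 5 × 44.02/1000 × 0.976 = 0.21482
  25–29: 5 × 143.55/1000 × 0.971 = 0.69694
  30–34: 5 × 152.77/1000 × 0.958 = 0.73177
  35–39: 5 × 58.76/1000 × 0.947 = 0.27823
  40–44: 5 × 11.39/1000 × 0.946 = 0.05387
  45–49: 5 × 0.58/1000 × 0.941 = 0.00273
Sum = 1.99827
NRR = 0.484 × 1.99827 = 0.96716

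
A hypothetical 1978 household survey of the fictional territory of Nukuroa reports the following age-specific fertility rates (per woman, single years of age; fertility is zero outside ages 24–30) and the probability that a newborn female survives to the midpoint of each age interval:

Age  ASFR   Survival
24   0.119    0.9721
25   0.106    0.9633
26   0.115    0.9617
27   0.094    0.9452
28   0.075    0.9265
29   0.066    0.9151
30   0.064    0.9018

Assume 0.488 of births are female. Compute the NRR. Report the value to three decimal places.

0.295

Proportion female at birth = 0.488.
Weighting each age-specific rate by interval width and survival:
  24: 1 × 0.119 × 0.9721 = 0.11568
  25: 1 × 0.106 × 0.9633 = 0.10211
  26: 1 × 0.115 × 0.9617 = 0.11060
  27: 1 × 0.094 × 0.9452 = 0.08885
  28: 1 × 0.075 × 0.9265 = 0.06949
  29: 1 × 0.066 × 0.9151 = 0.06040
  30: 1 × 0.064 × 0.9018 = 0.05772
Sum = 0.60485
NRR = 0.488 × 0.60485 = 0.29517
An NRR under 1 implies long-run decline under these rates.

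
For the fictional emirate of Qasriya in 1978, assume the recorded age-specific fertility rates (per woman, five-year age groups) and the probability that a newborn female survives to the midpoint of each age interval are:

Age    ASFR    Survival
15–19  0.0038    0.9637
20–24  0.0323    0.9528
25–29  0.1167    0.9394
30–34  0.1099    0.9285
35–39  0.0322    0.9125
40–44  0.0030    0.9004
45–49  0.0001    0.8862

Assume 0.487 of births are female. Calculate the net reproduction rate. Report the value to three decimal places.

0.678

Proportion female at birth = 0.487.
Weighting each age-specific rate by interval width and survival:
  15–19: 5 × 0.0038 × 0.9637 = 0.01831
  20–24: 5 × 0.0323 × 0.9528 = 0.15388
  25–29: 5 × 0.1167 × 0.9394 = 0.54814
  30–34: 5 × 0.1099 × 0.9285 = 0.51021
  35–39: 5 × 0.0322 × 0.9125 = 0.14691
  40–44: 5 × 0.0030 × 0.9004 = 0.01351
  45–49: 5 × 0.0001 × 0.8862 = 0.00044
Sum = 1.39140
NRR = 0.487 × 1.39140 = 0.67761
With NRR below 1 the population is below replacement fertility.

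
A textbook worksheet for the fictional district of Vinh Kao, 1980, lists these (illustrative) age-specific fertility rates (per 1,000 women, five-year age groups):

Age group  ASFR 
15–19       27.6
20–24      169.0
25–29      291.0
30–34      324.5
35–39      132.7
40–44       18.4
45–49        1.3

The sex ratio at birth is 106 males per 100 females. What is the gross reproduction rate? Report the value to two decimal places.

Proportion female at birth = 100 / (100 + 106) = 0.48544.
Sum of ASFRs = 27.6 + 169.0 + 291.0 + 324.5 + 132.7 + 18.4 + 1.3 = 964.5
TFR = 5 × 964.5 / 1000 = 4.8225
GRR = 0.48544 × 4.8225 = 2.34103

2.34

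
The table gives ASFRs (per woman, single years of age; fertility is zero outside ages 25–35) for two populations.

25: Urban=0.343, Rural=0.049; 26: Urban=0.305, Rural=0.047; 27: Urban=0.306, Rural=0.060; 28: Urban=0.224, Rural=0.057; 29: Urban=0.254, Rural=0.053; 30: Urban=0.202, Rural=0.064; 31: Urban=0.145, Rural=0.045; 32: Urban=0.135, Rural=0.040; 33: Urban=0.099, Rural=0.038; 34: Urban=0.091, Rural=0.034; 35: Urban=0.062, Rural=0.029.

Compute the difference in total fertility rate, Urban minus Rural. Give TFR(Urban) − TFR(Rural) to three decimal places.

Urban:
  Sum of ASFRs = 0.343 + 0.305 + 0.306 + 0.224 + 0.254 + 0.202 + 0.145 + 0.135 + 0.099 + 0.091 + 0.062 = 2.166
  TFR = 2.166
Rural:
  Sum of ASFRs = 0.049 + 0.047 + 0.060 + 0.057 + 0.053 + 0.064 + 0.045 + 0.040 + 0.038 + 0.034 + 0.029 = 0.516
  TFR = 0.516
Difference = 2.166 − 0.516 = 1.65

1.650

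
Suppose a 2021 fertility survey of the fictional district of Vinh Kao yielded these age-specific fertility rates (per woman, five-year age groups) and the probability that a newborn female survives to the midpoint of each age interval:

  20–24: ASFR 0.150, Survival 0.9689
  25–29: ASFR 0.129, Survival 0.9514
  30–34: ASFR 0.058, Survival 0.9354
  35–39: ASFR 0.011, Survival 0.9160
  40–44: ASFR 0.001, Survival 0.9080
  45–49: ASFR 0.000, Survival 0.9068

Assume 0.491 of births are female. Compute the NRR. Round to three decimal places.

Proportion female at birth = 0.491.
Weighting each age-specific rate by interval width and survival:
  20–24: 5 × 0.150 × 0.9689 = 0.72668
  25–29: 5 × 0.129 × 0.9514 = 0.61365
  30–34: 5 × 0.058 × 0.9354 = 0.27127
  35–39: 5 × 0.011 × 0.9160 = 0.05038
  40–44: 5 × 0.001 × 0.9080 = 0.00454
  45–49: 5 × 0.000 × 0.9068 = 0.00000
Sum = 1.66652
NRR = 0.491 × 1.66652 = 0.81826

0.818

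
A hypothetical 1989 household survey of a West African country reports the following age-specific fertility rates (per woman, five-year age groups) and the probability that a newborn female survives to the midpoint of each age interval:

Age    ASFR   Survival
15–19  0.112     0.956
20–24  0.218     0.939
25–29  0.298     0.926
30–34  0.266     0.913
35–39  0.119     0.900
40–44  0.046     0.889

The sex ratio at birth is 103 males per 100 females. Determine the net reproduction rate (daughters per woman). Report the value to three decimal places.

Proportion female at birth = 100 / (100 + 103) = 0.49261.
Survival-weighted fertility by age (5·fₓ·Sₓ):
  15–19: 5 × 0.112 × 0.956 = 0.53536
  20–24: 5 × 0.218 × 0.939 = 1.02351
  25–29: 5 × 0.298 × 0.926 = 1.37974
  30–34: 5 × 0.266 × 0.913 = 1.21429
  35–39: 5 × 0.119 × 0.900 = 0.53550
  40–44: 5 × 0.046 × 0.889 = 0.20447
Sum = 4.89287
NRR = 0.49261 × 4.89287 = 2.41028
With NRR above 1 the population is above replacement fertility.

2.410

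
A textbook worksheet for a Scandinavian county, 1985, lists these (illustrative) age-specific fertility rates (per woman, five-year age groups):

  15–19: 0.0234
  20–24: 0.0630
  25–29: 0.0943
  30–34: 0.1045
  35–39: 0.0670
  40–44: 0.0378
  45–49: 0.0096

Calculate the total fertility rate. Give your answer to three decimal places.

1.998

Sum of ASFRs = 0.0234 + 0.0630 + 0.0943 + 0.1045 + 0.0670 + 0.0378 + 0.0096 = 0.3996
TFR = 5 × 0.3996 = 1.998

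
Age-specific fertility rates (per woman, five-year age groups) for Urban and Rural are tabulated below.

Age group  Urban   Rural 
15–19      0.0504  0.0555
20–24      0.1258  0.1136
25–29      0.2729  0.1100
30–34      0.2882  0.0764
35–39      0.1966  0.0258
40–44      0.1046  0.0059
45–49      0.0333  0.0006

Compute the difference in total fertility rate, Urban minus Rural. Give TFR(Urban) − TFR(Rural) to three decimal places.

Urban:
  Sum of ASFRs = 0.0504 + 0.1258 + 0.2729 + 0.2882 + 0.1966 + 0.1046 + 0.0333 = 1.0718
  TFR = 5 × 1.0718 = 5.359
Rural:
  Sum of ASFRs = 0.0555 + 0.1136 + 0.1100 + 0.0764 + 0.0258 + 0.0059 + 0.0006 = 0.3878
  TFR = 5 × 0.3878 = 1.939
Difference = 5.359 − 1.939 = 3.42

3.420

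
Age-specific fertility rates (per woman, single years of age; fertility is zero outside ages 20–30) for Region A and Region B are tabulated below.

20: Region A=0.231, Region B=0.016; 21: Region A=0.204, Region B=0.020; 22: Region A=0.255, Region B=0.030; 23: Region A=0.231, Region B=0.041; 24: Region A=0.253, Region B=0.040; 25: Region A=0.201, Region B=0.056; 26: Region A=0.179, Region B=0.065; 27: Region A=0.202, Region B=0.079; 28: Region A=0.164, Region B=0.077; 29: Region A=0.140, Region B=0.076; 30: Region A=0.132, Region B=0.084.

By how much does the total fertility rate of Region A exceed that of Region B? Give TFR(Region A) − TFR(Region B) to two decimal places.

Region A:
  Sum of ASFRs = 0.231 + 0.204 + 0.255 + 0.231 + 0.253 + 0.201 + 0.179 + 0.202 + 0.164 + 0.140 + 0.132 = 2.192
  TFR = 2.192
Region B:
  Sum of ASFRs = 0.016 + 0.020 + 0.030 + 0.041 + 0.040 + 0.056 + 0.065 + 0.079 + 0.077 + 0.076 + 0.084 = 0.584
  TFR = 0.584
Difference = 2.192 − 0.584 = 1.608

1.61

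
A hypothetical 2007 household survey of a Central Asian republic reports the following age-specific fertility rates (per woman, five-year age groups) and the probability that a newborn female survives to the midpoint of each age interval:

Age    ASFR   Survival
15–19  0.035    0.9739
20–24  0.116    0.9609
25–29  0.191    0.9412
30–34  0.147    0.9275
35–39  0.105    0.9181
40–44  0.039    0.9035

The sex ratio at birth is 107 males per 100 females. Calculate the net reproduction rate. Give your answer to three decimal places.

Proportion female at birth = 100 / (100 + 107) = 0.48309.
Weighting each age-specific rate by interval width and survival:
  15–19: 5 × 0.035 × 0.9739 = 0.17043
  20–24: 5 × 0.116 × 0.9609 = 0.55732
  25–29: 5 × 0.191 × 0.9412 = 0.89885
  30–34: 5 × 0.147 × 0.9275 = 0.68171
  35–39: 5 × 0.105 × 0.9181 = 0.48200
  40–44: 5 × 0.039 × 0.9035 = 0.17618
Sum = 2.96649
NRR = 0.48309 × 2.96649 = 1.43308
An NRR exceeding 1 indicates intrinsic growth under these rates.

1.433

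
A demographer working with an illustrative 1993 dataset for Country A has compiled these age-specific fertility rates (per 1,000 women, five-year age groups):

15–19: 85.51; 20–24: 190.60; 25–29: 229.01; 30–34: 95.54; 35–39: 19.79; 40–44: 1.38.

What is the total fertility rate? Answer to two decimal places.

3.11

Sum of ASFRs = 85.51 + 190.60 + 229.01 + 95.54 + 19.79 + 1.38 = 621.83
TFR = 5 × 621.83 / 1000 = 3.10915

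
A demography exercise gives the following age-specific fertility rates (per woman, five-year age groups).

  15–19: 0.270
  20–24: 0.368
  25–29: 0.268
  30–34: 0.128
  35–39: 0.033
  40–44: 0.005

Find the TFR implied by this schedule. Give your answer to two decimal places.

Sum of ASFRs = 0.270 + 0.368 + 0.268 + 0.128 + 0.033 + 0.005 = 1.072
TFR = 5 × 1.072 = 5.36

5.36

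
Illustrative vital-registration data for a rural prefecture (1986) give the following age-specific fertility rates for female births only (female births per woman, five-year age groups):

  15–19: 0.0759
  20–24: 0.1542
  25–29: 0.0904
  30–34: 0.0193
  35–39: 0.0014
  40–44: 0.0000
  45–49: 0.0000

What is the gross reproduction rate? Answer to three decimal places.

Sum of female ASFRs = 0.0759 + 0.1542 + 0.0904 + 0.0193 + 0.0014 + 0.0000 + 0.0000 = 0.3412
GRR = 5 × 0.3412 = 1.706

1.706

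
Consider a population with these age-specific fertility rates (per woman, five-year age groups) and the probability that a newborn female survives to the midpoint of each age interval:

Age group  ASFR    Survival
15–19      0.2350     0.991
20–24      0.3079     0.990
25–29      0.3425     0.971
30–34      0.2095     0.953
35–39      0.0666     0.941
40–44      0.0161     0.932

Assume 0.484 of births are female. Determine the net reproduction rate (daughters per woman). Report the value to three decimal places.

2.777

Proportion female at birth = 0.484.
Weighting each age-specific rate by interval width and survival:
  15–19: 5 × 0.2350 × 0.991 = 1.16443
  20–24: 5 × 0.3079 × 0.990 = 1.52411
  25–29: 5 × 0.3425 × 0.971 = 1.66284
  30–34: 5 × 0.2095 × 0.953 = 0.99827
  35–39: 5 × 0.0666 × 0.941 = 0.31335
  40–44: 5 × 0.0161 × 0.932 = 0.07503
Sum = 5.73803
NRR = 0.484 × 5.73803 = 2.77721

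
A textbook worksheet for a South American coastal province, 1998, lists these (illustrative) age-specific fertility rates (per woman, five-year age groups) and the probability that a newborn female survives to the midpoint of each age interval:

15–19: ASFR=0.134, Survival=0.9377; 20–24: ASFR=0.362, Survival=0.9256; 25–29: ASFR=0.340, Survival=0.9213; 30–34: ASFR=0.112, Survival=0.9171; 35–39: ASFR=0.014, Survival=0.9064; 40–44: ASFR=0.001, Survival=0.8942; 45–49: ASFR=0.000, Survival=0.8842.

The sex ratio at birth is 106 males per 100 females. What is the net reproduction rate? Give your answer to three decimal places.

2.161

Proportion female at birth = 100 / (100 + 106) = 0.48544.
Weighting each age-specific rate by interval width and survival:
  15–19: 5 × 0.134 × 0.9377 = 0.62826
  20–24: 5 × 0.362 × 0.9256 = 1.67534
  25–29: 5 × 0.340 × 0.9213 = 1.56621
  30–34: 5 × 0.112 × 0.9171 = 0.51358
  35–39: 5 × 0.014 × 0.9064 = 0.06345
  40–44: 5 × 0.001 × 0.8942 = 0.00447
  45–49: 5 × 0.000 × 0.8842 = 0.00000
Sum = 4.45131
NRR = 0.48544 × 4.45131 = 2.16084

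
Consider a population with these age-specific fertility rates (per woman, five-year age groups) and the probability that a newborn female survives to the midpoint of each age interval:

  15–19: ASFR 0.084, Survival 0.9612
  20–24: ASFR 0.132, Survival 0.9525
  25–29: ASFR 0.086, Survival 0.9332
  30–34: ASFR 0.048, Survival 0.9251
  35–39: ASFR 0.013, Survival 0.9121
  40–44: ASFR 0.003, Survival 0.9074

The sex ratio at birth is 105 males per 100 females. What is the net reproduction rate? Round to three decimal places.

Proportion female at birth = 100 / (100 + 105) = 0.48780.
Per-age-group product (5 × ASFR × survival probability):
  15–19: 5 × 0.084 × 0.9612 = 0.40370
  20–24: 5 × 0.132 × 0.9525 = 0.62865
  25–29: 5 × 0.086 × 0.9332 = 0.40128
  30–34: 5 × 0.048 × 0.9251 = 0.22202
  35–39: 5 × 0.013 × 0.9121 = 0.05929
  40–44: 5 × 0.003 × 0.9074 = 0.01361
Sum = 1.72855
NRR = 0.48780 × 1.72855 = 0.84319
With NRR below 1 the population is below replacement fertility.

0.843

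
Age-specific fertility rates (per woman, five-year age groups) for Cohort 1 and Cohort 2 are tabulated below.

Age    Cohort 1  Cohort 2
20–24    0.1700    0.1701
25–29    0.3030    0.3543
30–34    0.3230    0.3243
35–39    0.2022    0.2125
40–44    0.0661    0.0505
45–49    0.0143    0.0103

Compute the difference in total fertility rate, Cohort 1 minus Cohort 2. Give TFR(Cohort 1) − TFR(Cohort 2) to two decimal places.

Cohort 1:
  Sum of ASFRs = 0.1700 + 0.3030 + 0.3230 + 0.2022 + 0.0661 + 0.0143 = 1.0786
  TFR = 5 × 1.0786 = 5.393
Cohort 2:
  Sum of ASFRs = 0.1701 + 0.3543 + 0.3243 + 0.2125 + 0.0505 + 0.0103 = 1.1220
  TFR = 5 × 1.1220 = 5.61
Difference = 5.393 − 5.61 = -0.217

-0.22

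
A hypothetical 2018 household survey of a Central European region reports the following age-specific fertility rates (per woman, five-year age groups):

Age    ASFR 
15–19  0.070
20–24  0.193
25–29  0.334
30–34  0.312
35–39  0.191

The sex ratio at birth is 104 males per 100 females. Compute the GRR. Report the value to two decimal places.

Proportion female at birth = 100 / (100 + 104) = 0.49020.
Sum of ASFRs = 0.070 + 0.193 + 0.334 + 0.312 + 0.191 = 1.100
TFR = 5 × 1.100 = 5.5
GRR = 0.49020 × 5.5 = 2.69610

2.70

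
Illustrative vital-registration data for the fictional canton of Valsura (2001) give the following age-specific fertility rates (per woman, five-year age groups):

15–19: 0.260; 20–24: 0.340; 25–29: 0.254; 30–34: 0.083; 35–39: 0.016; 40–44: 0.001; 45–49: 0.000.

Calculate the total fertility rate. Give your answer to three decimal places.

4.770

Sum of ASFRs = 0.260 + 0.340 + 0.254 + 0.083 + 0.016 + 0.001 + 0.000 = 0.954
TFR = 5 × 0.954 = 4.77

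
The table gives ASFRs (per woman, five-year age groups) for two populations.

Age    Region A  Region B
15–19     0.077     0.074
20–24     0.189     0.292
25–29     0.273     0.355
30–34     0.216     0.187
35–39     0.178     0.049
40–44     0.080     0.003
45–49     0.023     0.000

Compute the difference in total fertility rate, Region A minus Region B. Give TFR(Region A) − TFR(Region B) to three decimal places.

Region A:
  Sum of ASFRs = 0.077 + 0.189 + 0.273 + 0.216 + 0.178 + 0.080 + 0.023 = 1.036
  TFR = 5 × 1.036 = 5.18
Region B:
  Sum of ASFRs = 0.074 + 0.292 + 0.355 + 0.187 + 0.049 + 0.003 + 0.000 = 0.960
  TFR = 5 × 0.960 = 4.8
Difference = 5.18 − 4.8 = 0.38

0.380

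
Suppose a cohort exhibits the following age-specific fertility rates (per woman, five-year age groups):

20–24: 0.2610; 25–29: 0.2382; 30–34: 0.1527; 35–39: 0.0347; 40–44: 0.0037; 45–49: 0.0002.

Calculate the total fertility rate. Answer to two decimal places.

3.45

Sum of ASFRs = 0.2610 + 0.2382 + 0.1527 + 0.0347 + 0.0037 + 0.0002 = 0.6905
TFR = 5 × 0.6905 = 3.4525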